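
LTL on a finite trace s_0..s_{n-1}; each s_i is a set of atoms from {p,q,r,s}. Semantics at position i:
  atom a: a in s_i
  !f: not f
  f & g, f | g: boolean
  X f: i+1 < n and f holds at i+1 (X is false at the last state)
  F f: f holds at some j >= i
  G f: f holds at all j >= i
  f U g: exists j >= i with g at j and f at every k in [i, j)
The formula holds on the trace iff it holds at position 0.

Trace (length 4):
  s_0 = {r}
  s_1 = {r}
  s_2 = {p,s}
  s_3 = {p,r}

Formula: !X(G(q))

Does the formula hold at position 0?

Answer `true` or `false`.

Answer: true

Derivation:
s_0={r}: !X(G(q))=True X(G(q))=False G(q)=False q=False
s_1={r}: !X(G(q))=True X(G(q))=False G(q)=False q=False
s_2={p,s}: !X(G(q))=True X(G(q))=False G(q)=False q=False
s_3={p,r}: !X(G(q))=True X(G(q))=False G(q)=False q=False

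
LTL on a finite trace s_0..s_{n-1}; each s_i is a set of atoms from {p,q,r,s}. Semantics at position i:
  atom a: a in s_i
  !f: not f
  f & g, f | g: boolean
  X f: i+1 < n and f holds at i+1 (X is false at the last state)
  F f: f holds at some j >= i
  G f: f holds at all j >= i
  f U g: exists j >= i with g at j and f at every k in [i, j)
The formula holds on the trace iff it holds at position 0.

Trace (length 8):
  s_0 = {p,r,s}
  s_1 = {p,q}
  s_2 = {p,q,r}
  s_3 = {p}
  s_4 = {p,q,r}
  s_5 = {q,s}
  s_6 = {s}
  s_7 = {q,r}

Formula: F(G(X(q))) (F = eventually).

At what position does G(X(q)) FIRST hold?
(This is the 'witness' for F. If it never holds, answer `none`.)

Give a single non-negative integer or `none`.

Answer: none

Derivation:
s_0={p,r,s}: G(X(q))=False X(q)=True q=False
s_1={p,q}: G(X(q))=False X(q)=True q=True
s_2={p,q,r}: G(X(q))=False X(q)=False q=True
s_3={p}: G(X(q))=False X(q)=True q=False
s_4={p,q,r}: G(X(q))=False X(q)=True q=True
s_5={q,s}: G(X(q))=False X(q)=False q=True
s_6={s}: G(X(q))=False X(q)=True q=False
s_7={q,r}: G(X(q))=False X(q)=False q=True
F(G(X(q))) does not hold (no witness exists).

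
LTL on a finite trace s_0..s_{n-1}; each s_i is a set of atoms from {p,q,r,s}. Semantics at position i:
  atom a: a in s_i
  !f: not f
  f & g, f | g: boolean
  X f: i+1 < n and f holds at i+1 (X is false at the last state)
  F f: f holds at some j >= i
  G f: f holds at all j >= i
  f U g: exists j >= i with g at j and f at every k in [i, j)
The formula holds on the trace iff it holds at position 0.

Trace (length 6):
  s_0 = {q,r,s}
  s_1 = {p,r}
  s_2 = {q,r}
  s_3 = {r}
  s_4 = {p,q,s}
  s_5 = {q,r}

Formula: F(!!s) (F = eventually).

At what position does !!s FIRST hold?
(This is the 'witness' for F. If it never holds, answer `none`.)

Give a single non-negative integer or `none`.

Answer: 0

Derivation:
s_0={q,r,s}: !!s=True !s=False s=True
s_1={p,r}: !!s=False !s=True s=False
s_2={q,r}: !!s=False !s=True s=False
s_3={r}: !!s=False !s=True s=False
s_4={p,q,s}: !!s=True !s=False s=True
s_5={q,r}: !!s=False !s=True s=False
F(!!s) holds; first witness at position 0.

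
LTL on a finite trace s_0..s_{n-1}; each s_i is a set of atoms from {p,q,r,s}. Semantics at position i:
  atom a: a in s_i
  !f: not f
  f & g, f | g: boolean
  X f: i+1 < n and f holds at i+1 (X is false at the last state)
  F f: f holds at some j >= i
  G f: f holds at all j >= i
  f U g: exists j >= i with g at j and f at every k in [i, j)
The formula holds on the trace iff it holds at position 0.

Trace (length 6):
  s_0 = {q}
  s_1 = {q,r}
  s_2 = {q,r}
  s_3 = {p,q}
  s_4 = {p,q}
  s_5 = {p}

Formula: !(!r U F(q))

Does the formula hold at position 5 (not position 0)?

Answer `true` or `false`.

Answer: true

Derivation:
s_0={q}: !(!r U F(q))=False (!r U F(q))=True !r=True r=False F(q)=True q=True
s_1={q,r}: !(!r U F(q))=False (!r U F(q))=True !r=False r=True F(q)=True q=True
s_2={q,r}: !(!r U F(q))=False (!r U F(q))=True !r=False r=True F(q)=True q=True
s_3={p,q}: !(!r U F(q))=False (!r U F(q))=True !r=True r=False F(q)=True q=True
s_4={p,q}: !(!r U F(q))=False (!r U F(q))=True !r=True r=False F(q)=True q=True
s_5={p}: !(!r U F(q))=True (!r U F(q))=False !r=True r=False F(q)=False q=False
Evaluating at position 5: result = True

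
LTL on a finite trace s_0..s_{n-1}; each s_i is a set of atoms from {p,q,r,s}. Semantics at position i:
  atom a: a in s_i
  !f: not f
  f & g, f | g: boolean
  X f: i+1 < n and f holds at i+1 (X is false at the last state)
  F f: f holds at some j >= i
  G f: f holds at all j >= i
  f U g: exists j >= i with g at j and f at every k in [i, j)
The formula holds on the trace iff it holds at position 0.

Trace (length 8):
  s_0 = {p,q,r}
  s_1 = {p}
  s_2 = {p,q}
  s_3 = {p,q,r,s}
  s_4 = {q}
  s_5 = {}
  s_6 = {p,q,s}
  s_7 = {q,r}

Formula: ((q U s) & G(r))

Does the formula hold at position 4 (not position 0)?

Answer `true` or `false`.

s_0={p,q,r}: ((q U s) & G(r))=False (q U s)=False q=True s=False G(r)=False r=True
s_1={p}: ((q U s) & G(r))=False (q U s)=False q=False s=False G(r)=False r=False
s_2={p,q}: ((q U s) & G(r))=False (q U s)=True q=True s=False G(r)=False r=False
s_3={p,q,r,s}: ((q U s) & G(r))=False (q U s)=True q=True s=True G(r)=False r=True
s_4={q}: ((q U s) & G(r))=False (q U s)=False q=True s=False G(r)=False r=False
s_5={}: ((q U s) & G(r))=False (q U s)=False q=False s=False G(r)=False r=False
s_6={p,q,s}: ((q U s) & G(r))=False (q U s)=True q=True s=True G(r)=False r=False
s_7={q,r}: ((q U s) & G(r))=False (q U s)=False q=True s=False G(r)=True r=True
Evaluating at position 4: result = False

Answer: false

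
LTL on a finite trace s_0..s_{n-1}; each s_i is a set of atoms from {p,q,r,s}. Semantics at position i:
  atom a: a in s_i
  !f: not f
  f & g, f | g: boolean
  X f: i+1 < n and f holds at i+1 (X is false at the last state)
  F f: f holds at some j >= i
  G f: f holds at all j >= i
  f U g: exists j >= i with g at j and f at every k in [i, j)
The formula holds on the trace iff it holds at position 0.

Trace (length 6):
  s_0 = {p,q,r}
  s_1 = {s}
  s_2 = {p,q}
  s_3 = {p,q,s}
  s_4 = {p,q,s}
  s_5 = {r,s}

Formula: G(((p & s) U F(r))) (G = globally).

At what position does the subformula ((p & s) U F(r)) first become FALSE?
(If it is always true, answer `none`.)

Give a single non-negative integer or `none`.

Answer: none

Derivation:
s_0={p,q,r}: ((p & s) U F(r))=True (p & s)=False p=True s=False F(r)=True r=True
s_1={s}: ((p & s) U F(r))=True (p & s)=False p=False s=True F(r)=True r=False
s_2={p,q}: ((p & s) U F(r))=True (p & s)=False p=True s=False F(r)=True r=False
s_3={p,q,s}: ((p & s) U F(r))=True (p & s)=True p=True s=True F(r)=True r=False
s_4={p,q,s}: ((p & s) U F(r))=True (p & s)=True p=True s=True F(r)=True r=False
s_5={r,s}: ((p & s) U F(r))=True (p & s)=False p=False s=True F(r)=True r=True
G(((p & s) U F(r))) holds globally = True
No violation — formula holds at every position.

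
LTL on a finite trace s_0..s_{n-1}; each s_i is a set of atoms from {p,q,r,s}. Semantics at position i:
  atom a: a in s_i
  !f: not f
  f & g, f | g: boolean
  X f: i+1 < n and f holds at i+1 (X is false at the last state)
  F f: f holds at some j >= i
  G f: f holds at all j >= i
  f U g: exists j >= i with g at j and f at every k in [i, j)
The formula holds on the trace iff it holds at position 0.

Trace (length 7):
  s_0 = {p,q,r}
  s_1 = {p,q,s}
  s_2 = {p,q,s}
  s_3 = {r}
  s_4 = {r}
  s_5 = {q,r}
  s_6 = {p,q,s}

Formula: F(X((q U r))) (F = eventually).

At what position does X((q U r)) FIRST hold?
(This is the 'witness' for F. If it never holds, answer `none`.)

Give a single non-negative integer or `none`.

Answer: 0

Derivation:
s_0={p,q,r}: X((q U r))=True (q U r)=True q=True r=True
s_1={p,q,s}: X((q U r))=True (q U r)=True q=True r=False
s_2={p,q,s}: X((q U r))=True (q U r)=True q=True r=False
s_3={r}: X((q U r))=True (q U r)=True q=False r=True
s_4={r}: X((q U r))=True (q U r)=True q=False r=True
s_5={q,r}: X((q U r))=False (q U r)=True q=True r=True
s_6={p,q,s}: X((q U r))=False (q U r)=False q=True r=False
F(X((q U r))) holds; first witness at position 0.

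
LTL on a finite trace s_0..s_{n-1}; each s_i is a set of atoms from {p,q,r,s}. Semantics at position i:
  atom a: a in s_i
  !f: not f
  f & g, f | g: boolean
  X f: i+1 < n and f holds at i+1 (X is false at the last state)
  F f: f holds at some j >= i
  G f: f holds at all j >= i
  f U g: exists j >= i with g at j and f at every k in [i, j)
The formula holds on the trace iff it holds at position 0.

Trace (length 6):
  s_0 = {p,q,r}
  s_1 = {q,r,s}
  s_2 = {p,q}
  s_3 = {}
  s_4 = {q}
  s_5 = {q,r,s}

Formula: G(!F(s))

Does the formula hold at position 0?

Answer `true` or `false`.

Answer: false

Derivation:
s_0={p,q,r}: G(!F(s))=False !F(s)=False F(s)=True s=False
s_1={q,r,s}: G(!F(s))=False !F(s)=False F(s)=True s=True
s_2={p,q}: G(!F(s))=False !F(s)=False F(s)=True s=False
s_3={}: G(!F(s))=False !F(s)=False F(s)=True s=False
s_4={q}: G(!F(s))=False !F(s)=False F(s)=True s=False
s_5={q,r,s}: G(!F(s))=False !F(s)=False F(s)=True s=True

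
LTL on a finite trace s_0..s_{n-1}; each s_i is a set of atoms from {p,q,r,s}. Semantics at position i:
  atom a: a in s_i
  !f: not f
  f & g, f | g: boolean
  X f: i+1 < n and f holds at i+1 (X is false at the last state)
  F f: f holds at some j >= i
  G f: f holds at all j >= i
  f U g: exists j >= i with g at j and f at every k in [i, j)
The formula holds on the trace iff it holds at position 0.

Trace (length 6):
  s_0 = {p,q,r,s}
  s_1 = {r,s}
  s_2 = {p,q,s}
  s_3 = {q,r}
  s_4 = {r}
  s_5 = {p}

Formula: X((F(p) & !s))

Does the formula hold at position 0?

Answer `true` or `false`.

Answer: false

Derivation:
s_0={p,q,r,s}: X((F(p) & !s))=False (F(p) & !s)=False F(p)=True p=True !s=False s=True
s_1={r,s}: X((F(p) & !s))=False (F(p) & !s)=False F(p)=True p=False !s=False s=True
s_2={p,q,s}: X((F(p) & !s))=True (F(p) & !s)=False F(p)=True p=True !s=False s=True
s_3={q,r}: X((F(p) & !s))=True (F(p) & !s)=True F(p)=True p=False !s=True s=False
s_4={r}: X((F(p) & !s))=True (F(p) & !s)=True F(p)=True p=False !s=True s=False
s_5={p}: X((F(p) & !s))=False (F(p) & !s)=True F(p)=True p=True !s=True s=False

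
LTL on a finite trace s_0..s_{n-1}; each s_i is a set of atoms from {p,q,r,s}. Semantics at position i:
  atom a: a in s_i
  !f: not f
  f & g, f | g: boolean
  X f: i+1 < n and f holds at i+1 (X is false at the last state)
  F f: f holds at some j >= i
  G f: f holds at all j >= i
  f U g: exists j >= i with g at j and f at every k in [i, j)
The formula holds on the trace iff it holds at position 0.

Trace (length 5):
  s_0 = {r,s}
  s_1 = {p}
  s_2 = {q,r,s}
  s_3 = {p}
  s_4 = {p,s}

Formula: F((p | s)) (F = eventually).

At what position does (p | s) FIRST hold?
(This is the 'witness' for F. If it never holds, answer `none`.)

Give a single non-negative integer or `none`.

Answer: 0

Derivation:
s_0={r,s}: (p | s)=True p=False s=True
s_1={p}: (p | s)=True p=True s=False
s_2={q,r,s}: (p | s)=True p=False s=True
s_3={p}: (p | s)=True p=True s=False
s_4={p,s}: (p | s)=True p=True s=True
F((p | s)) holds; first witness at position 0.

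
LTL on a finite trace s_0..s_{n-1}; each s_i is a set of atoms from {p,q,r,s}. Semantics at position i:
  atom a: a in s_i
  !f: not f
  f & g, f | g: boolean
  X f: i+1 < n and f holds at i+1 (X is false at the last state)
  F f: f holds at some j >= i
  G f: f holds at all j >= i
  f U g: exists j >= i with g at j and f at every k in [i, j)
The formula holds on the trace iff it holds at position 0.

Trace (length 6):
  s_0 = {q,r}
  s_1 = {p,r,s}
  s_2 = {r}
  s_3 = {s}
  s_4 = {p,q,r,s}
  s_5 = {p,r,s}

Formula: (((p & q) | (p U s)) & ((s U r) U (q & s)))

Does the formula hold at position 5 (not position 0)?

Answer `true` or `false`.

s_0={q,r}: (((p & q) | (p U s)) & ((s U r) U (q & s)))=False ((p & q) | (p U s))=False (p & q)=False p=False q=True (p U s)=False s=False ((s U r) U (q & s))=True (s U r)=True r=True (q & s)=False
s_1={p,r,s}: (((p & q) | (p U s)) & ((s U r) U (q & s)))=True ((p & q) | (p U s))=True (p & q)=False p=True q=False (p U s)=True s=True ((s U r) U (q & s))=True (s U r)=True r=True (q & s)=False
s_2={r}: (((p & q) | (p U s)) & ((s U r) U (q & s)))=False ((p & q) | (p U s))=False (p & q)=False p=False q=False (p U s)=False s=False ((s U r) U (q & s))=True (s U r)=True r=True (q & s)=False
s_3={s}: (((p & q) | (p U s)) & ((s U r) U (q & s)))=True ((p & q) | (p U s))=True (p & q)=False p=False q=False (p U s)=True s=True ((s U r) U (q & s))=True (s U r)=True r=False (q & s)=False
s_4={p,q,r,s}: (((p & q) | (p U s)) & ((s U r) U (q & s)))=True ((p & q) | (p U s))=True (p & q)=True p=True q=True (p U s)=True s=True ((s U r) U (q & s))=True (s U r)=True r=True (q & s)=True
s_5={p,r,s}: (((p & q) | (p U s)) & ((s U r) U (q & s)))=False ((p & q) | (p U s))=True (p & q)=False p=True q=False (p U s)=True s=True ((s U r) U (q & s))=False (s U r)=True r=True (q & s)=False
Evaluating at position 5: result = False

Answer: false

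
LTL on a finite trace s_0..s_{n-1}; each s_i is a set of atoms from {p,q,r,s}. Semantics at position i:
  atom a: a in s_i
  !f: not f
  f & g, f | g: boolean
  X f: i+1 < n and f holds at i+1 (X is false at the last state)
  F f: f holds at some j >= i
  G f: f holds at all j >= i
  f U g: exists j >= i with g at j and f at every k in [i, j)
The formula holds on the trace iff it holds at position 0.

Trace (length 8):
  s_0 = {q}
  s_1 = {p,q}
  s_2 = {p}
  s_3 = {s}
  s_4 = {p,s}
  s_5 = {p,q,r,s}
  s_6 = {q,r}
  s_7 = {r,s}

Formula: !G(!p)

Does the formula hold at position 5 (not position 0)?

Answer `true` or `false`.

s_0={q}: !G(!p)=True G(!p)=False !p=True p=False
s_1={p,q}: !G(!p)=True G(!p)=False !p=False p=True
s_2={p}: !G(!p)=True G(!p)=False !p=False p=True
s_3={s}: !G(!p)=True G(!p)=False !p=True p=False
s_4={p,s}: !G(!p)=True G(!p)=False !p=False p=True
s_5={p,q,r,s}: !G(!p)=True G(!p)=False !p=False p=True
s_6={q,r}: !G(!p)=False G(!p)=True !p=True p=False
s_7={r,s}: !G(!p)=False G(!p)=True !p=True p=False
Evaluating at position 5: result = True

Answer: true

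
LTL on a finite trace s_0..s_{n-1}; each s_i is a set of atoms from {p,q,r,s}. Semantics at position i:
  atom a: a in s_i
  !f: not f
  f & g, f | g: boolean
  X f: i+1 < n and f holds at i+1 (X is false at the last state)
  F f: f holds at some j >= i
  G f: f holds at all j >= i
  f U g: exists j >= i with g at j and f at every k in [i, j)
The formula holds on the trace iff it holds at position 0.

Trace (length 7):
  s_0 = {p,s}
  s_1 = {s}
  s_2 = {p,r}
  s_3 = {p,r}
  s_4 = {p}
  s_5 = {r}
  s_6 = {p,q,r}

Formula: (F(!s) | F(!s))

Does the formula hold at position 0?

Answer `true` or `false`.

s_0={p,s}: (F(!s) | F(!s))=True F(!s)=True !s=False s=True
s_1={s}: (F(!s) | F(!s))=True F(!s)=True !s=False s=True
s_2={p,r}: (F(!s) | F(!s))=True F(!s)=True !s=True s=False
s_3={p,r}: (F(!s) | F(!s))=True F(!s)=True !s=True s=False
s_4={p}: (F(!s) | F(!s))=True F(!s)=True !s=True s=False
s_5={r}: (F(!s) | F(!s))=True F(!s)=True !s=True s=False
s_6={p,q,r}: (F(!s) | F(!s))=True F(!s)=True !s=True s=False

Answer: true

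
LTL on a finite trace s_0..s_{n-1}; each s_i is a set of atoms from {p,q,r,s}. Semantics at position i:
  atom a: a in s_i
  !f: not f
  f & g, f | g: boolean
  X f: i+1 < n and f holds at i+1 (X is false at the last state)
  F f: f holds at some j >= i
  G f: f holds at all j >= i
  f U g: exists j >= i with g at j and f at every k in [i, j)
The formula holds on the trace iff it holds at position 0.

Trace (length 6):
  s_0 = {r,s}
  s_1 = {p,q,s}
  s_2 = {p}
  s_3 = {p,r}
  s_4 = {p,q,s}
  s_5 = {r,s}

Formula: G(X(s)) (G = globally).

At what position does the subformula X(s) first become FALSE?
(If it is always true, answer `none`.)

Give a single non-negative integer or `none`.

Answer: 1

Derivation:
s_0={r,s}: X(s)=True s=True
s_1={p,q,s}: X(s)=False s=True
s_2={p}: X(s)=False s=False
s_3={p,r}: X(s)=True s=False
s_4={p,q,s}: X(s)=True s=True
s_5={r,s}: X(s)=False s=True
G(X(s)) holds globally = False
First violation at position 1.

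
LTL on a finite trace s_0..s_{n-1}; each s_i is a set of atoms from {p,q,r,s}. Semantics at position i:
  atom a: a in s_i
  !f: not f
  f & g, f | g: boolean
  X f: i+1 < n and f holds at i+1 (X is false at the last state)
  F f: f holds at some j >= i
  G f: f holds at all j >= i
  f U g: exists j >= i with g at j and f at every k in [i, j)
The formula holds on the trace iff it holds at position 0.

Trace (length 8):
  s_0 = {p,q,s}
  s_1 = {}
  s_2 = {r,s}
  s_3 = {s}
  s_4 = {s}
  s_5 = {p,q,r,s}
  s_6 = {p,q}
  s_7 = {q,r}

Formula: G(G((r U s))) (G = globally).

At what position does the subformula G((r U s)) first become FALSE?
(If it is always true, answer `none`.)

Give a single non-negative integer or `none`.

s_0={p,q,s}: G((r U s))=False (r U s)=True r=False s=True
s_1={}: G((r U s))=False (r U s)=False r=False s=False
s_2={r,s}: G((r U s))=False (r U s)=True r=True s=True
s_3={s}: G((r U s))=False (r U s)=True r=False s=True
s_4={s}: G((r U s))=False (r U s)=True r=False s=True
s_5={p,q,r,s}: G((r U s))=False (r U s)=True r=True s=True
s_6={p,q}: G((r U s))=False (r U s)=False r=False s=False
s_7={q,r}: G((r U s))=False (r U s)=False r=True s=False
G(G((r U s))) holds globally = False
First violation at position 0.

Answer: 0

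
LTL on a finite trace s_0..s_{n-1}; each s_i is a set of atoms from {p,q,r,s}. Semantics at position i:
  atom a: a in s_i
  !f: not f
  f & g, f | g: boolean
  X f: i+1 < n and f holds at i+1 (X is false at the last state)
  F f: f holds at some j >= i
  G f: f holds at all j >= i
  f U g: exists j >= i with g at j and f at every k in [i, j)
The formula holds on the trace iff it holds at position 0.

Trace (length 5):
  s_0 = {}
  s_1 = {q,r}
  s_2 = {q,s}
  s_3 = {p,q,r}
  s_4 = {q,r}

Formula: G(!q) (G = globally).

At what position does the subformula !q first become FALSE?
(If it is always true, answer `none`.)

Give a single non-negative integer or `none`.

s_0={}: !q=True q=False
s_1={q,r}: !q=False q=True
s_2={q,s}: !q=False q=True
s_3={p,q,r}: !q=False q=True
s_4={q,r}: !q=False q=True
G(!q) holds globally = False
First violation at position 1.

Answer: 1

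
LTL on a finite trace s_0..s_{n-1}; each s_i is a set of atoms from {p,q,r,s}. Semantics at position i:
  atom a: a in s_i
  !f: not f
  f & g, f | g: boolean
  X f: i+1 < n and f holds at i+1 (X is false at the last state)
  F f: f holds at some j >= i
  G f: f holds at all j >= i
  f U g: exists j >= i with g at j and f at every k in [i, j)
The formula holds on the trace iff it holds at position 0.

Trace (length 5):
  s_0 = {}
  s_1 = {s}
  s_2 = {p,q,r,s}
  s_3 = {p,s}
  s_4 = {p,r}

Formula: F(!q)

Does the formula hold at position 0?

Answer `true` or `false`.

Answer: true

Derivation:
s_0={}: F(!q)=True !q=True q=False
s_1={s}: F(!q)=True !q=True q=False
s_2={p,q,r,s}: F(!q)=True !q=False q=True
s_3={p,s}: F(!q)=True !q=True q=False
s_4={p,r}: F(!q)=True !q=True q=False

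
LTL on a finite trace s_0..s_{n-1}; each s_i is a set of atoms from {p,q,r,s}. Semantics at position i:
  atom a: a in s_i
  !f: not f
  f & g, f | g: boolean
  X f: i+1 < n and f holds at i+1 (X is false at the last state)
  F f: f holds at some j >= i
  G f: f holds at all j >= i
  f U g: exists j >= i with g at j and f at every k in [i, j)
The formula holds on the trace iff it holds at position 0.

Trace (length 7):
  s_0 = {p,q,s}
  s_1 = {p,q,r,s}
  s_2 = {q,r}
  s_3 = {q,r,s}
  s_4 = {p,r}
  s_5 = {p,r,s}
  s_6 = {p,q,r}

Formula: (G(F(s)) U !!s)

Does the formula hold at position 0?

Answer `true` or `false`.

s_0={p,q,s}: (G(F(s)) U !!s)=True G(F(s))=False F(s)=True s=True !!s=True !s=False
s_1={p,q,r,s}: (G(F(s)) U !!s)=True G(F(s))=False F(s)=True s=True !!s=True !s=False
s_2={q,r}: (G(F(s)) U !!s)=False G(F(s))=False F(s)=True s=False !!s=False !s=True
s_3={q,r,s}: (G(F(s)) U !!s)=True G(F(s))=False F(s)=True s=True !!s=True !s=False
s_4={p,r}: (G(F(s)) U !!s)=False G(F(s))=False F(s)=True s=False !!s=False !s=True
s_5={p,r,s}: (G(F(s)) U !!s)=True G(F(s))=False F(s)=True s=True !!s=True !s=False
s_6={p,q,r}: (G(F(s)) U !!s)=False G(F(s))=False F(s)=False s=False !!s=False !s=True

Answer: true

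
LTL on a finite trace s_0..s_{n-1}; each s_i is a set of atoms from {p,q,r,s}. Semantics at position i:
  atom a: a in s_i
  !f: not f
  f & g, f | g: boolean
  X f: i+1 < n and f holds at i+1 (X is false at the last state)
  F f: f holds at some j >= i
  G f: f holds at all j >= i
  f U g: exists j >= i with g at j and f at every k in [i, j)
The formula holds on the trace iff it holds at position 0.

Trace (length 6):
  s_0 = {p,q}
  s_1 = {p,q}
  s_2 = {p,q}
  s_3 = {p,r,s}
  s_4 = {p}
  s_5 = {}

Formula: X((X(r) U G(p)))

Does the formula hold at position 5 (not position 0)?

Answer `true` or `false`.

Answer: false

Derivation:
s_0={p,q}: X((X(r) U G(p)))=False (X(r) U G(p))=False X(r)=False r=False G(p)=False p=True
s_1={p,q}: X((X(r) U G(p)))=False (X(r) U G(p))=False X(r)=False r=False G(p)=False p=True
s_2={p,q}: X((X(r) U G(p)))=False (X(r) U G(p))=False X(r)=True r=False G(p)=False p=True
s_3={p,r,s}: X((X(r) U G(p)))=False (X(r) U G(p))=False X(r)=False r=True G(p)=False p=True
s_4={p}: X((X(r) U G(p)))=False (X(r) U G(p))=False X(r)=False r=False G(p)=False p=True
s_5={}: X((X(r) U G(p)))=False (X(r) U G(p))=False X(r)=False r=False G(p)=False p=False
Evaluating at position 5: result = False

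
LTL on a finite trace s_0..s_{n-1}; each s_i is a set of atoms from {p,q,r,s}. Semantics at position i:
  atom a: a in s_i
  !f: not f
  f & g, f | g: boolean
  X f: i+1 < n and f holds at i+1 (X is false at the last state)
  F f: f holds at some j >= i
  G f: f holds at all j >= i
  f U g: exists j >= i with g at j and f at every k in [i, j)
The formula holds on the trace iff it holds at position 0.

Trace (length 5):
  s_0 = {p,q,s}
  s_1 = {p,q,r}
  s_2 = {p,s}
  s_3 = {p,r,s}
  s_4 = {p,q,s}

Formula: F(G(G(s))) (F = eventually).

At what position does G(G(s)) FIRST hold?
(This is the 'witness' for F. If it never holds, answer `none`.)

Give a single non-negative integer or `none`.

Answer: 2

Derivation:
s_0={p,q,s}: G(G(s))=False G(s)=False s=True
s_1={p,q,r}: G(G(s))=False G(s)=False s=False
s_2={p,s}: G(G(s))=True G(s)=True s=True
s_3={p,r,s}: G(G(s))=True G(s)=True s=True
s_4={p,q,s}: G(G(s))=True G(s)=True s=True
F(G(G(s))) holds; first witness at position 2.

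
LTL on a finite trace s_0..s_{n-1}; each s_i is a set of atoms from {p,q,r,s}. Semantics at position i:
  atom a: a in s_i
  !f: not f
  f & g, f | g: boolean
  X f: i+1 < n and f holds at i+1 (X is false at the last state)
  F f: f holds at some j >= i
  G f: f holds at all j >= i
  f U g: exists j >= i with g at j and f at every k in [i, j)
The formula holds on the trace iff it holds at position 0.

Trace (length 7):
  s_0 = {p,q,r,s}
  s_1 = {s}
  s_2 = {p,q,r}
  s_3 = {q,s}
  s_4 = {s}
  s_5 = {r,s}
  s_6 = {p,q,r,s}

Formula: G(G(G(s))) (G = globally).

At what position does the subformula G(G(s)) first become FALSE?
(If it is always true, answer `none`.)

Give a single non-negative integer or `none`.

s_0={p,q,r,s}: G(G(s))=False G(s)=False s=True
s_1={s}: G(G(s))=False G(s)=False s=True
s_2={p,q,r}: G(G(s))=False G(s)=False s=False
s_3={q,s}: G(G(s))=True G(s)=True s=True
s_4={s}: G(G(s))=True G(s)=True s=True
s_5={r,s}: G(G(s))=True G(s)=True s=True
s_6={p,q,r,s}: G(G(s))=True G(s)=True s=True
G(G(G(s))) holds globally = False
First violation at position 0.

Answer: 0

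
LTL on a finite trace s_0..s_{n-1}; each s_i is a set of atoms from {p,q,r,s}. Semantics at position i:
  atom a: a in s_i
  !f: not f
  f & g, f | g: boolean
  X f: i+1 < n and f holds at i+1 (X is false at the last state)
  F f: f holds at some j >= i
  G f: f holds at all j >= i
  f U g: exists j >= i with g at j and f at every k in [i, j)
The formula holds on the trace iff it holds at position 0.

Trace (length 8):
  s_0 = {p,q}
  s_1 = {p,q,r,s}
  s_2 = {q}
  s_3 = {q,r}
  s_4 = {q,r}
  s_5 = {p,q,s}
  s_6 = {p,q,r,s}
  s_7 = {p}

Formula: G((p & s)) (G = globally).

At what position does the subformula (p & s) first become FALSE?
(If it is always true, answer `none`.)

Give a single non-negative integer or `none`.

Answer: 0

Derivation:
s_0={p,q}: (p & s)=False p=True s=False
s_1={p,q,r,s}: (p & s)=True p=True s=True
s_2={q}: (p & s)=False p=False s=False
s_3={q,r}: (p & s)=False p=False s=False
s_4={q,r}: (p & s)=False p=False s=False
s_5={p,q,s}: (p & s)=True p=True s=True
s_6={p,q,r,s}: (p & s)=True p=True s=True
s_7={p}: (p & s)=False p=True s=False
G((p & s)) holds globally = False
First violation at position 0.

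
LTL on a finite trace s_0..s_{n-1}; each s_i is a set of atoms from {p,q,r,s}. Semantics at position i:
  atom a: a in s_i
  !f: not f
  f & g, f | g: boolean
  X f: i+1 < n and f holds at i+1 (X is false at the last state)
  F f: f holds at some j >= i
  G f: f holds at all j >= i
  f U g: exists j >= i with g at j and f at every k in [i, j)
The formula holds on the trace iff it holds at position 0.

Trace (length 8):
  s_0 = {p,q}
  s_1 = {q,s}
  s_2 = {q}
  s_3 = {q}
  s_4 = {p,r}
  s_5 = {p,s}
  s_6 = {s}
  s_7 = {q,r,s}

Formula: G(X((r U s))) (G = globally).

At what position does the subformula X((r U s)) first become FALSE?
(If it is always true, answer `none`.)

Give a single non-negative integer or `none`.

s_0={p,q}: X((r U s))=True (r U s)=False r=False s=False
s_1={q,s}: X((r U s))=False (r U s)=True r=False s=True
s_2={q}: X((r U s))=False (r U s)=False r=False s=False
s_3={q}: X((r U s))=True (r U s)=False r=False s=False
s_4={p,r}: X((r U s))=True (r U s)=True r=True s=False
s_5={p,s}: X((r U s))=True (r U s)=True r=False s=True
s_6={s}: X((r U s))=True (r U s)=True r=False s=True
s_7={q,r,s}: X((r U s))=False (r U s)=True r=True s=True
G(X((r U s))) holds globally = False
First violation at position 1.

Answer: 1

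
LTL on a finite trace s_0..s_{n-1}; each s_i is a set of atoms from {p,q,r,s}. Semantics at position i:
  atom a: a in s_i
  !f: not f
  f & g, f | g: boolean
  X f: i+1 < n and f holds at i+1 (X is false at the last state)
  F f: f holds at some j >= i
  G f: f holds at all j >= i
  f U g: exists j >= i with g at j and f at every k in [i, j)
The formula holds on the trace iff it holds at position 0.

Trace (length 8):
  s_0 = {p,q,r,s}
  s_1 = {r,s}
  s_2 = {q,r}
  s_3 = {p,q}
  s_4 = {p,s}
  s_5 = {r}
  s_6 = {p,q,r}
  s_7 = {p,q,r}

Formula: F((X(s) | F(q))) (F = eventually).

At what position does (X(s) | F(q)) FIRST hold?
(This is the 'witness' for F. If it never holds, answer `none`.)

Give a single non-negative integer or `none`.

Answer: 0

Derivation:
s_0={p,q,r,s}: (X(s) | F(q))=True X(s)=True s=True F(q)=True q=True
s_1={r,s}: (X(s) | F(q))=True X(s)=False s=True F(q)=True q=False
s_2={q,r}: (X(s) | F(q))=True X(s)=False s=False F(q)=True q=True
s_3={p,q}: (X(s) | F(q))=True X(s)=True s=False F(q)=True q=True
s_4={p,s}: (X(s) | F(q))=True X(s)=False s=True F(q)=True q=False
s_5={r}: (X(s) | F(q))=True X(s)=False s=False F(q)=True q=False
s_6={p,q,r}: (X(s) | F(q))=True X(s)=False s=False F(q)=True q=True
s_7={p,q,r}: (X(s) | F(q))=True X(s)=False s=False F(q)=True q=True
F((X(s) | F(q))) holds; first witness at position 0.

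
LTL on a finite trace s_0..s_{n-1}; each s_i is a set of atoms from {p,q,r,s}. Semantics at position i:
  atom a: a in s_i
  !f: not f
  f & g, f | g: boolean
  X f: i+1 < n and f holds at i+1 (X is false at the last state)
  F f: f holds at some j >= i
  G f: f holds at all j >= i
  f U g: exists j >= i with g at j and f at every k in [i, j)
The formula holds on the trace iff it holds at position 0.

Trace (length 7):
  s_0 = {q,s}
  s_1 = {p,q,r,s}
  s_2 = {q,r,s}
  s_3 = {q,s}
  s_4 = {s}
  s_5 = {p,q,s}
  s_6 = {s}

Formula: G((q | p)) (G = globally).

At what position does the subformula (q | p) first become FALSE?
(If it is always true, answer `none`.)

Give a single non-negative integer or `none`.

Answer: 4

Derivation:
s_0={q,s}: (q | p)=True q=True p=False
s_1={p,q,r,s}: (q | p)=True q=True p=True
s_2={q,r,s}: (q | p)=True q=True p=False
s_3={q,s}: (q | p)=True q=True p=False
s_4={s}: (q | p)=False q=False p=False
s_5={p,q,s}: (q | p)=True q=True p=True
s_6={s}: (q | p)=False q=False p=False
G((q | p)) holds globally = False
First violation at position 4.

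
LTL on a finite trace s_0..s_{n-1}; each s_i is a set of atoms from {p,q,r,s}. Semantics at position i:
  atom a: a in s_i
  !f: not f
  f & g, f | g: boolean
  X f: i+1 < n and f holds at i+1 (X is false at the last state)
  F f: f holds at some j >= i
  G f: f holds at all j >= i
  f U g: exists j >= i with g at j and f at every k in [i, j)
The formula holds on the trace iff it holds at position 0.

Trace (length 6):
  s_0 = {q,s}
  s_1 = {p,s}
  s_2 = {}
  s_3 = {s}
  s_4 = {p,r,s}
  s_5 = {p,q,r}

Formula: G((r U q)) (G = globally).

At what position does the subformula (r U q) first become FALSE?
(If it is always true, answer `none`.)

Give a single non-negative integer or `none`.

Answer: 1

Derivation:
s_0={q,s}: (r U q)=True r=False q=True
s_1={p,s}: (r U q)=False r=False q=False
s_2={}: (r U q)=False r=False q=False
s_3={s}: (r U q)=False r=False q=False
s_4={p,r,s}: (r U q)=True r=True q=False
s_5={p,q,r}: (r U q)=True r=True q=True
G((r U q)) holds globally = False
First violation at position 1.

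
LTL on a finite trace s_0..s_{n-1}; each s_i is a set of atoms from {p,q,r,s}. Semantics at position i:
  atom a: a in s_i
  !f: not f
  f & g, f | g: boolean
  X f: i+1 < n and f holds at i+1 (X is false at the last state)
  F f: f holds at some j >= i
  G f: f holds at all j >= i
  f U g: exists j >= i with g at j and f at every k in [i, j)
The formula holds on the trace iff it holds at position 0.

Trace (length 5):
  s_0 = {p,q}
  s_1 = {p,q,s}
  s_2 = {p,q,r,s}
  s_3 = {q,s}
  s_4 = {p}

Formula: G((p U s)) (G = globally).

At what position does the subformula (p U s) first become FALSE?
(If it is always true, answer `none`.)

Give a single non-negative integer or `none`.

s_0={p,q}: (p U s)=True p=True s=False
s_1={p,q,s}: (p U s)=True p=True s=True
s_2={p,q,r,s}: (p U s)=True p=True s=True
s_3={q,s}: (p U s)=True p=False s=True
s_4={p}: (p U s)=False p=True s=False
G((p U s)) holds globally = False
First violation at position 4.

Answer: 4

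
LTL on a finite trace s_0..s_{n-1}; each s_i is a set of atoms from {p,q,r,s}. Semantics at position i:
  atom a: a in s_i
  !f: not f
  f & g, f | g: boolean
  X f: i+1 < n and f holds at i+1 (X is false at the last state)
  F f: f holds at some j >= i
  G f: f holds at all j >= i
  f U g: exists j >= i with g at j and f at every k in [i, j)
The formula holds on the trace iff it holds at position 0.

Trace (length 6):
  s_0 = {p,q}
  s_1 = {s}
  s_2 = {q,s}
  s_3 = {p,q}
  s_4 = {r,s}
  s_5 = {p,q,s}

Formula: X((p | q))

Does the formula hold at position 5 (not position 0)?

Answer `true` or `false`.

Answer: false

Derivation:
s_0={p,q}: X((p | q))=False (p | q)=True p=True q=True
s_1={s}: X((p | q))=True (p | q)=False p=False q=False
s_2={q,s}: X((p | q))=True (p | q)=True p=False q=True
s_3={p,q}: X((p | q))=False (p | q)=True p=True q=True
s_4={r,s}: X((p | q))=True (p | q)=False p=False q=False
s_5={p,q,s}: X((p | q))=False (p | q)=True p=True q=True
Evaluating at position 5: result = False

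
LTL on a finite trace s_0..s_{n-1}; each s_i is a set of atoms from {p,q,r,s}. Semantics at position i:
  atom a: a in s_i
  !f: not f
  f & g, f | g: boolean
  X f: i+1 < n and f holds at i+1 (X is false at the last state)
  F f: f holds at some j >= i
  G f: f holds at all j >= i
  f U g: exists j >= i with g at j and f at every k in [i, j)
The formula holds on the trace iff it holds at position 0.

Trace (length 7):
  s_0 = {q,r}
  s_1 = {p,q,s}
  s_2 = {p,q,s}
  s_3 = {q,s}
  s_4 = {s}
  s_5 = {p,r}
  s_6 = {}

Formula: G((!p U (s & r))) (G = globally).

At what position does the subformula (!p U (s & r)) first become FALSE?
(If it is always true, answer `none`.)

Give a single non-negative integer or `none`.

s_0={q,r}: (!p U (s & r))=False !p=True p=False (s & r)=False s=False r=True
s_1={p,q,s}: (!p U (s & r))=False !p=False p=True (s & r)=False s=True r=False
s_2={p,q,s}: (!p U (s & r))=False !p=False p=True (s & r)=False s=True r=False
s_3={q,s}: (!p U (s & r))=False !p=True p=False (s & r)=False s=True r=False
s_4={s}: (!p U (s & r))=False !p=True p=False (s & r)=False s=True r=False
s_5={p,r}: (!p U (s & r))=False !p=False p=True (s & r)=False s=False r=True
s_6={}: (!p U (s & r))=False !p=True p=False (s & r)=False s=False r=False
G((!p U (s & r))) holds globally = False
First violation at position 0.

Answer: 0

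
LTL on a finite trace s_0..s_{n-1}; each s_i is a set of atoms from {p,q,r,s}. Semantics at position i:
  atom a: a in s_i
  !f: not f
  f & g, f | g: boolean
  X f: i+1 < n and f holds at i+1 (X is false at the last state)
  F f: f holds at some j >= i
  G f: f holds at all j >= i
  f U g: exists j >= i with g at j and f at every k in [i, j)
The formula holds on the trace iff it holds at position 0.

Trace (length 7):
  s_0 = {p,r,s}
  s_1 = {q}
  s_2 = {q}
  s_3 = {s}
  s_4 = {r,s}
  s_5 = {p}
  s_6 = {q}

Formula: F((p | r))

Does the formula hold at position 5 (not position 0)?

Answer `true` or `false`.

Answer: true

Derivation:
s_0={p,r,s}: F((p | r))=True (p | r)=True p=True r=True
s_1={q}: F((p | r))=True (p | r)=False p=False r=False
s_2={q}: F((p | r))=True (p | r)=False p=False r=False
s_3={s}: F((p | r))=True (p | r)=False p=False r=False
s_4={r,s}: F((p | r))=True (p | r)=True p=False r=True
s_5={p}: F((p | r))=True (p | r)=True p=True r=False
s_6={q}: F((p | r))=False (p | r)=False p=False r=False
Evaluating at position 5: result = True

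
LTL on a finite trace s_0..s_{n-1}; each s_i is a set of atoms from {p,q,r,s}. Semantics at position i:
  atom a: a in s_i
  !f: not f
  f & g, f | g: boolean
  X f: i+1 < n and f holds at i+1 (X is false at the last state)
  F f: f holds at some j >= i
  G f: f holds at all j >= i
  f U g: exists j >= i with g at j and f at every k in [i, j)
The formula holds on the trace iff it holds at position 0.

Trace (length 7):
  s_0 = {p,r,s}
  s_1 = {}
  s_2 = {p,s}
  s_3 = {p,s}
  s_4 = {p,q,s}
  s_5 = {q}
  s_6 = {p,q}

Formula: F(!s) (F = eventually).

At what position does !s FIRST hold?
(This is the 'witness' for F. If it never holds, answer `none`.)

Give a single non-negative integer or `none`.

Answer: 1

Derivation:
s_0={p,r,s}: !s=False s=True
s_1={}: !s=True s=False
s_2={p,s}: !s=False s=True
s_3={p,s}: !s=False s=True
s_4={p,q,s}: !s=False s=True
s_5={q}: !s=True s=False
s_6={p,q}: !s=True s=False
F(!s) holds; first witness at position 1.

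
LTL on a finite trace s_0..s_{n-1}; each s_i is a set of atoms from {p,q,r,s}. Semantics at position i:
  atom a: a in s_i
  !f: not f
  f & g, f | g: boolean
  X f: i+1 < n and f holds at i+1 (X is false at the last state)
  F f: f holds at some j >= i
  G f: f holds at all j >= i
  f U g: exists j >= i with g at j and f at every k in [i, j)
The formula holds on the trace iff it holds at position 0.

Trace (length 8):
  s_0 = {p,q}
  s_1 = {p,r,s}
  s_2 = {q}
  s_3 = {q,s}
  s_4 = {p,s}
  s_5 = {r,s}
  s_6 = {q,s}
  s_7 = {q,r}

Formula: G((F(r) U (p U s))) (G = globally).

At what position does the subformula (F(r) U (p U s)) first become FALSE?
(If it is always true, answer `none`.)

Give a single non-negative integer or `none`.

s_0={p,q}: (F(r) U (p U s))=True F(r)=True r=False (p U s)=True p=True s=False
s_1={p,r,s}: (F(r) U (p U s))=True F(r)=True r=True (p U s)=True p=True s=True
s_2={q}: (F(r) U (p U s))=True F(r)=True r=False (p U s)=False p=False s=False
s_3={q,s}: (F(r) U (p U s))=True F(r)=True r=False (p U s)=True p=False s=True
s_4={p,s}: (F(r) U (p U s))=True F(r)=True r=False (p U s)=True p=True s=True
s_5={r,s}: (F(r) U (p U s))=True F(r)=True r=True (p U s)=True p=False s=True
s_6={q,s}: (F(r) U (p U s))=True F(r)=True r=False (p U s)=True p=False s=True
s_7={q,r}: (F(r) U (p U s))=False F(r)=True r=True (p U s)=False p=False s=False
G((F(r) U (p U s))) holds globally = False
First violation at position 7.

Answer: 7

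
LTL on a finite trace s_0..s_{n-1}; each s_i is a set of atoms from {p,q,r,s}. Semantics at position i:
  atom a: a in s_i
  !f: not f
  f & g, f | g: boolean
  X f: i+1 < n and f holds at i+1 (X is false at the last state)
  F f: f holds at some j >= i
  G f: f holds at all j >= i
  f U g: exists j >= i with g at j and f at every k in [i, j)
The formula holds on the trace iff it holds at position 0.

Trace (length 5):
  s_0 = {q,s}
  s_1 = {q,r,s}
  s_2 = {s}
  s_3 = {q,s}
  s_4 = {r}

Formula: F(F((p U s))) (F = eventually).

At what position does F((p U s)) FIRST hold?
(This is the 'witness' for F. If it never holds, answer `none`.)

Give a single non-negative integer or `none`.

Answer: 0

Derivation:
s_0={q,s}: F((p U s))=True (p U s)=True p=False s=True
s_1={q,r,s}: F((p U s))=True (p U s)=True p=False s=True
s_2={s}: F((p U s))=True (p U s)=True p=False s=True
s_3={q,s}: F((p U s))=True (p U s)=True p=False s=True
s_4={r}: F((p U s))=False (p U s)=False p=False s=False
F(F((p U s))) holds; first witness at position 0.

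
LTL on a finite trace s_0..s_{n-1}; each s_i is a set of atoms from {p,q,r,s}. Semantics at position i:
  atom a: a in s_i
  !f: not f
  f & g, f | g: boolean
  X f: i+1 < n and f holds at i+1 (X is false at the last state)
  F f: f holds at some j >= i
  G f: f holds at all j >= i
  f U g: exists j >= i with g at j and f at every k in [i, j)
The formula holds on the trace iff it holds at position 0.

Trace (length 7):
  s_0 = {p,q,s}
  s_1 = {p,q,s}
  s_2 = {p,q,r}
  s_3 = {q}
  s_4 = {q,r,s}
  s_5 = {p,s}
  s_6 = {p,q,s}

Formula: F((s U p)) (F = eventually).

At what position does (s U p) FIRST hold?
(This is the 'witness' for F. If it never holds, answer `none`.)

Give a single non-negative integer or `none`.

s_0={p,q,s}: (s U p)=True s=True p=True
s_1={p,q,s}: (s U p)=True s=True p=True
s_2={p,q,r}: (s U p)=True s=False p=True
s_3={q}: (s U p)=False s=False p=False
s_4={q,r,s}: (s U p)=True s=True p=False
s_5={p,s}: (s U p)=True s=True p=True
s_6={p,q,s}: (s U p)=True s=True p=True
F((s U p)) holds; first witness at position 0.

Answer: 0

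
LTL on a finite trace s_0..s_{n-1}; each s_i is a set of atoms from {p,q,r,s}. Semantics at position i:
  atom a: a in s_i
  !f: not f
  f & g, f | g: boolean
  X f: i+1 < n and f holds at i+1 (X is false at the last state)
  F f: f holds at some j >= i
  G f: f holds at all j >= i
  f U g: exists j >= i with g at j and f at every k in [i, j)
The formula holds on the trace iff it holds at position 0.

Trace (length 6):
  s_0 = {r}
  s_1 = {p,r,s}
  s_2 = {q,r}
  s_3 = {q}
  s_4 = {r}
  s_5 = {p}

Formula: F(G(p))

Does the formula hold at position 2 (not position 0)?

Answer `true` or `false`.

s_0={r}: F(G(p))=True G(p)=False p=False
s_1={p,r,s}: F(G(p))=True G(p)=False p=True
s_2={q,r}: F(G(p))=True G(p)=False p=False
s_3={q}: F(G(p))=True G(p)=False p=False
s_4={r}: F(G(p))=True G(p)=False p=False
s_5={p}: F(G(p))=True G(p)=True p=True
Evaluating at position 2: result = True

Answer: true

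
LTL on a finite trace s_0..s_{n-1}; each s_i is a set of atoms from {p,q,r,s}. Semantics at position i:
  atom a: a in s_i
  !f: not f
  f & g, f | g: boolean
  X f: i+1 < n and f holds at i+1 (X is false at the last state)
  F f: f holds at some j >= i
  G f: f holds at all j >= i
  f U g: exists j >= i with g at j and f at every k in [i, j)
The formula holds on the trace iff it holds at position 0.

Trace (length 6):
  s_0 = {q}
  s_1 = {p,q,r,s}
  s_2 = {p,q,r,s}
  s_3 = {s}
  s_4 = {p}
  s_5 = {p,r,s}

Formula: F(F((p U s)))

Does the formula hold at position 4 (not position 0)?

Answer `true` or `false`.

s_0={q}: F(F((p U s)))=True F((p U s))=True (p U s)=False p=False s=False
s_1={p,q,r,s}: F(F((p U s)))=True F((p U s))=True (p U s)=True p=True s=True
s_2={p,q,r,s}: F(F((p U s)))=True F((p U s))=True (p U s)=True p=True s=True
s_3={s}: F(F((p U s)))=True F((p U s))=True (p U s)=True p=False s=True
s_4={p}: F(F((p U s)))=True F((p U s))=True (p U s)=True p=True s=False
s_5={p,r,s}: F(F((p U s)))=True F((p U s))=True (p U s)=True p=True s=True
Evaluating at position 4: result = True

Answer: true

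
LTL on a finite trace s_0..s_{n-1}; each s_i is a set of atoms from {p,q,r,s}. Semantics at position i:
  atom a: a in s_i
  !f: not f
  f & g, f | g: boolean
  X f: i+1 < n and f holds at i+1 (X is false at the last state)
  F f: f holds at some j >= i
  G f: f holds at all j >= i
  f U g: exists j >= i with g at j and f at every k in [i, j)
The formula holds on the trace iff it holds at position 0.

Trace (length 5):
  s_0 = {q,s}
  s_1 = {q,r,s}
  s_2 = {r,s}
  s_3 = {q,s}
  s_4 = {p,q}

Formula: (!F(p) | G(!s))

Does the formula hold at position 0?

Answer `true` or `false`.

Answer: false

Derivation:
s_0={q,s}: (!F(p) | G(!s))=False !F(p)=False F(p)=True p=False G(!s)=False !s=False s=True
s_1={q,r,s}: (!F(p) | G(!s))=False !F(p)=False F(p)=True p=False G(!s)=False !s=False s=True
s_2={r,s}: (!F(p) | G(!s))=False !F(p)=False F(p)=True p=False G(!s)=False !s=False s=True
s_3={q,s}: (!F(p) | G(!s))=False !F(p)=False F(p)=True p=False G(!s)=False !s=False s=True
s_4={p,q}: (!F(p) | G(!s))=True !F(p)=False F(p)=True p=True G(!s)=True !s=True s=False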